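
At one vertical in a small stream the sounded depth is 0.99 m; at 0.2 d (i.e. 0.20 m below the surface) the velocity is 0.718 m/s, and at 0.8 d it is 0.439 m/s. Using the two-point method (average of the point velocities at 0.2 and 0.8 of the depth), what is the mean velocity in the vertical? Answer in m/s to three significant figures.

v̄ = (0.718 + 0.439) / 2 = 0.5785 m/s

0.579 m/s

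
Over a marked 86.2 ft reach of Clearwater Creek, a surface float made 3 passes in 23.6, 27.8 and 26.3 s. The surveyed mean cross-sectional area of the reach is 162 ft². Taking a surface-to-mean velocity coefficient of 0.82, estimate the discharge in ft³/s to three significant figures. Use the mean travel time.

t̄ = (23.6 + 27.8 + 26.3) / 3 = 25.9 s
v_surface = L / t̄ = 86.2 / 25.9 = 3.328 ft/s
v_mean = 0.82 × 3.328 = 2.729 ft/s
Q = A × v_mean = 162 × 2.729 = 442.1 ft³/s

442 ft³/s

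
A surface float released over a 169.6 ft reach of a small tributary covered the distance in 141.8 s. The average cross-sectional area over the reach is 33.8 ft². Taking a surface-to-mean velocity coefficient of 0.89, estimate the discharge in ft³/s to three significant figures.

v_surface = L / t̄ = 169.6 / 141.8 = 1.196 ft/s
v_mean = 0.89 × 1.196 = 1.064 ft/s
Q = A × v_mean = 33.8 × 1.064 = 35.98 ft³/s

36.0 ft³/s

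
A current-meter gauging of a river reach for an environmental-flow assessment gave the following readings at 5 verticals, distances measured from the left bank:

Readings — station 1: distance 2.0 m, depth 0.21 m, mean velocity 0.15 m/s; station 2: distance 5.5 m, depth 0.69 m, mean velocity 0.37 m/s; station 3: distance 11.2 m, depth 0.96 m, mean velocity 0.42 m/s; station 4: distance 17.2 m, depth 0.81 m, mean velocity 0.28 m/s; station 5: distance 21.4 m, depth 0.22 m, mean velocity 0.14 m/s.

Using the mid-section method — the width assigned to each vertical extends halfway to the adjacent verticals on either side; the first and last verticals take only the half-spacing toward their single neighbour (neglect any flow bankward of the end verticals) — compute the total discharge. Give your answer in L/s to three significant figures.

4810 L/s

w_1 = (5.5 − 2.0)/2 = 1.75 m; q_1 = 0.15 × 0.21 × 1.75 = 0.05513 m³/s
w_2 = (11.2 − 2.0)/2 = 4.6 m; q_2 = 0.37 × 0.69 × 4.6 = 1.174 m³/s
w_3 = (17.2 − 5.5)/2 = 5.85 m; q_3 = 0.42 × 0.96 × 5.85 = 2.359 m³/s
w_4 = (21.4 − 11.2)/2 = 5.1 m; q_4 = 0.28 × 0.81 × 5.1 = 1.157 m³/s
w_5 = (21.4 − 17.2)/2 = 2.1 m; q_5 = 0.14 × 0.22 × 2.1 = 0.06468 m³/s
Q = Σ qᵢ = 4.810 m³/s
= 4.810 × 1000 = 4810 L/s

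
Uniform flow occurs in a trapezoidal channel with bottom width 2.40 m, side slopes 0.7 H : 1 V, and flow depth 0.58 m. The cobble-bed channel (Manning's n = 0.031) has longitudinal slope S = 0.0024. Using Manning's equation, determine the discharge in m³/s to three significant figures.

1.46 m³/s

A = (b + z·y)·y = (2.40 + 0.7×0.58)×0.58 = 1.627 m²
P = b + 2y√(1+z²) = 2.40 + 2×0.58×√(1+0.7²) = 3.816 m
R = A/P = 1.627/3.816 = 0.4265 m
Q = (1/n)·A·R^(2/3)·S^(1/2) = (1/0.031) × 1.627 × 0.4265^(2/3) × 0.0024^(1/2) = 1.457 m³/s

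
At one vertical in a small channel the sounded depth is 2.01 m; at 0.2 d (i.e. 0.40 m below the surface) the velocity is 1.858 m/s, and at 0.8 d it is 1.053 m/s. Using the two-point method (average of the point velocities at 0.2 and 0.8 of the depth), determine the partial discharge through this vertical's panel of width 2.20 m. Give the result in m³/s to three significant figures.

v̄ = (1.858 + 1.053) / 2 = 1.456 m/s
q = v̄ × d × w = 1.456 × 2.01 × 2.20 = 6.436 m³/s

6.44 m³/s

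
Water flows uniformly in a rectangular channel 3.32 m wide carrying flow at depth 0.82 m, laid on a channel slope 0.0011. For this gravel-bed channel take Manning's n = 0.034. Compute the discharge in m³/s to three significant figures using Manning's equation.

A = b·y = 3.32 × 0.82 = 2.722 m²
P = b + 2y = 3.32 + 2×0.82 = 4.960 m
R = A/P = 2.722/4.960 = 0.5489 m
Q = (1/n)·A·R^(2/3)·S^(1/2) = (1/0.034) × 2.722 × 0.5489^(2/3) × 0.0011^(1/2) = 1.780 m³/s

1.78 m³/s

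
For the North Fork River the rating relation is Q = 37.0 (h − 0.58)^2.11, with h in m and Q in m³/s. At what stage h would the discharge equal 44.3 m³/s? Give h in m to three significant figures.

h − h₀ = (Q/C)^(1/b) = (44.3/37.0)^(1/2.11) = 1.089 m
h = 0.58 + 1.089 = 1.669 m

1.67 m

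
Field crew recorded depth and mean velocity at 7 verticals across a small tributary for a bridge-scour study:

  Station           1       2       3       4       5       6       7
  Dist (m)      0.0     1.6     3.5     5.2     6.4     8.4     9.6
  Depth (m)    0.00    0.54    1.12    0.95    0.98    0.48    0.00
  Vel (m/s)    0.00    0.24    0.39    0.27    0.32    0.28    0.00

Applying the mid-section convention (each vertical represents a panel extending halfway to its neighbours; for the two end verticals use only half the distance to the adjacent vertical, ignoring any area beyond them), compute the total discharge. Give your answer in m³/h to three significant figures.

7570 m³/h

w_2 = (3.5 − 0.0)/2 = 1.75 m; q_2 = 0.24 × 0.54 × 1.75 = 0.2268 m³/s
w_3 = (5.2 − 1.6)/2 = 1.8 m; q_3 = 0.39 × 1.12 × 1.8 = 0.7862 m³/s
w_4 = (6.4 − 3.5)/2 = 1.45 m; q_4 = 0.27 × 0.95 × 1.45 = 0.3719 m³/s
w_5 = (8.4 − 5.2)/2 = 1.6 m; q_5 = 0.32 × 0.98 × 1.6 = 0.5018 m³/s
w_6 = (9.6 − 6.4)/2 = 1.6 m; q_6 = 0.28 × 0.48 × 1.6 = 0.2150 m³/s
Stations 1, 7 contribute zero (depth or velocity is 0).
Q = Σ qᵢ = 2.102 m³/s
= 2.102 × 3600 = 7566 m³/h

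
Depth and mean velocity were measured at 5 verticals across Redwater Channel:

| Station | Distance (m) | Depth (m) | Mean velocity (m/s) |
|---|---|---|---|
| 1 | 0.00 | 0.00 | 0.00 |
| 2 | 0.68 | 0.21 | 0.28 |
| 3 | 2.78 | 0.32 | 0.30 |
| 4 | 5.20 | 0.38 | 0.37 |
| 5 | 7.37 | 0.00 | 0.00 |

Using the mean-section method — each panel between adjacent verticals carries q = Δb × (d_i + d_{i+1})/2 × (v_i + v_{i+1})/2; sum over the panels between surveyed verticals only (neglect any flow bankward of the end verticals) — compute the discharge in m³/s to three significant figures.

0.531 m³/s

Panel 1-2: Δb = 0.68 m, d̄ = (0.00+0.21)/2 = 0.105, v̄ = (0.00+0.28)/2 = 0.14 → q = 0.68×0.105×0.14 = 0.009996 m³/s
Panel 2-3: Δb = 2.1 m, d̄ = (0.21+0.32)/2 = 0.265, v̄ = (0.28+0.30)/2 = 0.29 → q = 2.1×0.265×0.29 = 0.1614 m³/s
Panel 3-4: Δb = 2.42 m, d̄ = (0.32+0.38)/2 = 0.35, v̄ = (0.30+0.37)/2 = 0.335 → q = 2.42×0.35×0.335 = 0.2837 m³/s
Panel 4-5: Δb = 2.17 m, d̄ = (0.38+0.00)/2 = 0.19, v̄ = (0.37+0.00)/2 = 0.185 → q = 2.17×0.19×0.185 = 0.07628 m³/s
Q = Σ q = 0.5314 m³/s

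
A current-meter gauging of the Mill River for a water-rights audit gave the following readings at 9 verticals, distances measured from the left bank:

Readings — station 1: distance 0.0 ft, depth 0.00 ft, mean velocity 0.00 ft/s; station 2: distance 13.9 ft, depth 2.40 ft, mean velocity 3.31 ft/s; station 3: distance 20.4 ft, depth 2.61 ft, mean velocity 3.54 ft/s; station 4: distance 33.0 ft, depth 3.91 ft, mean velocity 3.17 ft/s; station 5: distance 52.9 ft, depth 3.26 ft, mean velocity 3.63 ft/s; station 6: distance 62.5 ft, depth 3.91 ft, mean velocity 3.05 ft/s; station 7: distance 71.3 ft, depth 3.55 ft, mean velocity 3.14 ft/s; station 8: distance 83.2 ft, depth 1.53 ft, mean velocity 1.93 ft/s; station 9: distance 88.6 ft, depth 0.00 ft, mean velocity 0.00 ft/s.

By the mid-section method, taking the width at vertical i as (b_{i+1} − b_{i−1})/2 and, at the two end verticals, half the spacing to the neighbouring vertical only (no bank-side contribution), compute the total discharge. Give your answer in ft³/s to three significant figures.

796 ft³/s

w_2 = (20.4 − 0.0)/2 = 10.2 ft; q_2 = 3.31 × 2.40 × 10.2 = 81.03 ft³/s
w_3 = (33.0 − 13.9)/2 = 9.55 ft; q_3 = 3.54 × 2.61 × 9.55 = 88.24 ft³/s
w_4 = (52.9 − 20.4)/2 = 16.25 ft; q_4 = 3.17 × 3.91 × 16.25 = 201.4 ft³/s
w_5 = (62.5 − 33.0)/2 = 14.75 ft; q_5 = 3.63 × 3.26 × 14.75 = 174.5 ft³/s
w_6 = (71.3 − 52.9)/2 = 9.2 ft; q_6 = 3.05 × 3.91 × 9.2 = 109.7 ft³/s
w_7 = (83.2 − 62.5)/2 = 10.35 ft; q_7 = 3.14 × 3.55 × 10.35 = 115.4 ft³/s
w_8 = (88.6 − 71.3)/2 = 8.65 ft; q_8 = 1.93 × 1.53 × 8.65 = 25.54 ft³/s
Stations 1, 9 contribute zero (depth or velocity is 0).
Q = Σ qᵢ = 795.9 ft³/s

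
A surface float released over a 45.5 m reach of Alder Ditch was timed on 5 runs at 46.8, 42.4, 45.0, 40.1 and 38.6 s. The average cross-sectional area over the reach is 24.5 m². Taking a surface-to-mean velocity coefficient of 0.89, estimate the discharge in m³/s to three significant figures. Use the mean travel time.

t̄ = (46.8 + 42.4 + 45.0 + 40.1 + 38.6) / 5 = 42.58 s
v_surface = L / t̄ = 45.5 / 42.58 = 1.069 m/s
v_mean = 0.89 × 1.069 = 0.9510 m/s
Q = A × v_mean = 24.5 × 0.9510 = 23.30 m³/s

23.3 m³/s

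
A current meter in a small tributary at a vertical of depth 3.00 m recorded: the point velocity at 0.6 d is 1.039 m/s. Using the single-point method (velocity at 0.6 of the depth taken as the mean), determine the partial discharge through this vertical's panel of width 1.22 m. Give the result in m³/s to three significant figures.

3.80 m³/s

v̄ = v₀.₆ = 1.039 m/s
q = v̄ × d × w = 1.039 × 3.00 × 1.22 = 3.803 m³/s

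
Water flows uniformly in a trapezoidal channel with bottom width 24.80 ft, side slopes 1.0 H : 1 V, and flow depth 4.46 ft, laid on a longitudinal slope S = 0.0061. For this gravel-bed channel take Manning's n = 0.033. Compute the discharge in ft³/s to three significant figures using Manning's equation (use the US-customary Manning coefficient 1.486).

A = (b + z·y)·y = (24.80 + 1.0×4.46)×4.46 = 130.5 ft²
P = b + 2y√(1+z²) = 24.80 + 2×4.46×√(1+1.0²) = 37.41 ft
R = A/P = 130.5/37.41 = 3.488 ft
Q = (1.486/n)·A·R^(2/3)·S^(1/2) = (1.486/0.033) × 130.5 × 3.488^(2/3) × 0.0061^(1/2) = 1056 ft³/s

1060 ft³/s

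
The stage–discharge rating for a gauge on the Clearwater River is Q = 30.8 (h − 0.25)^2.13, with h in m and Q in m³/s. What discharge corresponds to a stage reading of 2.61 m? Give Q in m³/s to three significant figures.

Q = 30.8 × (2.61 − 0.25)^2.13 = 30.8 × 2.36^2.13 = 191.8 m³/s

192 m³/s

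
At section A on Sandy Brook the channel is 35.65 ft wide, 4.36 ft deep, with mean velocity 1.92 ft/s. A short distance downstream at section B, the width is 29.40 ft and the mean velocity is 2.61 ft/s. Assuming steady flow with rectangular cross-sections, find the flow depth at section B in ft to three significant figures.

Q = A₁V₁ = (35.65×4.36) × 1.92 = 298.4 ft³/s
d₂ = Q/(b₂ V₂) = 298.4/(29.40×2.61) = 3.889 ft

3.89 ft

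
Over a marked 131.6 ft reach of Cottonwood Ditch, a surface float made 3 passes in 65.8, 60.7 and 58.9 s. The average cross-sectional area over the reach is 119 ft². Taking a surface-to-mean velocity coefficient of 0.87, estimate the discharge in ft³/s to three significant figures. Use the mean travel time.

220 ft³/s

t̄ = (65.8 + 60.7 + 58.9) / 3 = 61.8 s
v_surface = L / t̄ = 131.6 / 61.8 = 2.129 ft/s
v_mean = 0.87 × 2.129 = 1.853 ft/s
Q = A × v_mean = 119 × 1.853 = 220.5 ft³/s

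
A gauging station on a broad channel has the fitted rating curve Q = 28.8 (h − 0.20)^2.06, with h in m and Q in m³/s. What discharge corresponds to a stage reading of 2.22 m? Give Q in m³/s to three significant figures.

Q = 28.8 × (2.22 − 0.20)^2.06 = 28.8 × 2.02^2.06 = 122.6 m³/s

123 m³/s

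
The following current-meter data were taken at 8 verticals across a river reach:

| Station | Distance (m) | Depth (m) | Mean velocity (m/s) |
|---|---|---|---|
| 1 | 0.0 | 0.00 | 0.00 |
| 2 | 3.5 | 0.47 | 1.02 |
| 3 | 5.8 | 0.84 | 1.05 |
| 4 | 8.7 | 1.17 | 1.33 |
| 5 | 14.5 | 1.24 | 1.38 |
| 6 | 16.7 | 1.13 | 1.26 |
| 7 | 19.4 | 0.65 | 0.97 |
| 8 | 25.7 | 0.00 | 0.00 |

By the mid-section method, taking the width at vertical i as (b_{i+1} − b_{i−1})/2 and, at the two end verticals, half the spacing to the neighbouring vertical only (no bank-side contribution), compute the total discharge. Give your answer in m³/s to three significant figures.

w_2 = (5.8 − 0.0)/2 = 2.9 m; q_2 = 1.02 × 0.47 × 2.9 = 1.390 m³/s
w_3 = (8.7 − 3.5)/2 = 2.6 m; q_3 = 1.05 × 0.84 × 2.6 = 2.293 m³/s
w_4 = (14.5 − 5.8)/2 = 4.35 m; q_4 = 1.33 × 1.17 × 4.35 = 6.769 m³/s
w_5 = (16.7 − 8.7)/2 = 4 m; q_5 = 1.38 × 1.24 × 4 = 6.845 m³/s
w_6 = (19.4 − 14.5)/2 = 2.45 m; q_6 = 1.26 × 1.13 × 2.45 = 3.488 m³/s
w_7 = (25.7 − 16.7)/2 = 4.5 m; q_7 = 0.97 × 0.65 × 4.5 = 2.837 m³/s
Stations 1, 8 contribute zero (depth or velocity is 0).
Q = Σ qᵢ = 23.62 m³/s

23.6 m³/s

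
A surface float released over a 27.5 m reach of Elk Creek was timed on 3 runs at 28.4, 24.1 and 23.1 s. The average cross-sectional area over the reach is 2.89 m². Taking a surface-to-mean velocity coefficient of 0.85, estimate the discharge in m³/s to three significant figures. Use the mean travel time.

2.68 m³/s

t̄ = (28.4 + 24.1 + 23.1) / 3 = 25.2 s
v_surface = L / t̄ = 27.5 / 25.2 = 1.091 m/s
v_mean = 0.85 × 1.091 = 0.9276 m/s
Q = A × v_mean = 2.89 × 0.9276 = 2.681 m³/s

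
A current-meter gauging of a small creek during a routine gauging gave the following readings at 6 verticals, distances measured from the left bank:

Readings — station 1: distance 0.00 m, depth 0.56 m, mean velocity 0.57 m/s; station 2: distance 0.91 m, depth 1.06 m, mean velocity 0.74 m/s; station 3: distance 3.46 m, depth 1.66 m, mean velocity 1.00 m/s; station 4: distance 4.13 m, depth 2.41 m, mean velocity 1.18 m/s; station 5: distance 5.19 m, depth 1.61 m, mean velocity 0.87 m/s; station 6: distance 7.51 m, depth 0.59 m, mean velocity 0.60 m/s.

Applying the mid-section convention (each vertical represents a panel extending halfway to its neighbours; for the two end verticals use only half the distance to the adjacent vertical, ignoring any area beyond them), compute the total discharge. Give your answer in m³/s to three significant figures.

9.41 m³/s

w_1 = (0.91 − 0.00)/2 = 0.455 m; q_1 = 0.57 × 0.56 × 0.455 = 0.1452 m³/s
w_2 = (3.46 − 0.00)/2 = 1.73 m; q_2 = 0.74 × 1.06 × 1.73 = 1.357 m³/s
w_3 = (4.13 − 0.91)/2 = 1.61 m; q_3 = 1.00 × 1.66 × 1.61 = 2.673 m³/s
w_4 = (5.19 − 3.46)/2 = 0.865 m; q_4 = 1.18 × 2.41 × 0.865 = 2.460 m³/s
w_5 = (7.51 − 4.13)/2 = 1.69 m; q_5 = 0.87 × 1.61 × 1.69 = 2.367 m³/s
w_6 = (7.51 − 5.19)/2 = 1.16 m; q_6 = 0.60 × 0.59 × 1.16 = 0.4106 m³/s
Q = Σ qᵢ = 9.413 m³/s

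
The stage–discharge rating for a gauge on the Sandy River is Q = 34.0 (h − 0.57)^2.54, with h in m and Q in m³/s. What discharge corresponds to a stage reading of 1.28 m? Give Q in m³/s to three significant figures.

Q = 34.0 × (1.28 − 0.57)^2.54 = 34.0 × 0.71^2.54 = 14.25 m³/s

14.2 m³/s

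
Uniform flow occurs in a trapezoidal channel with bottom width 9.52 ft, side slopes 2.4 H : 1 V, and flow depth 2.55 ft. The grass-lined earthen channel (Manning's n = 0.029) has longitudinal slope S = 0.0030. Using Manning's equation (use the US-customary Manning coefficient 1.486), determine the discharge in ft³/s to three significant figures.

163 ft³/s

A = (b + z·y)·y = (9.52 + 2.4×2.55)×2.55 = 39.88 ft²
P = b + 2y√(1+z²) = 9.52 + 2×2.55×√(1+2.4²) = 22.78 ft
R = A/P = 39.88/22.78 = 1.751 ft
Q = (1.486/n)·A·R^(2/3)·S^(1/2) = (1.486/0.029) × 39.88 × 1.751^(2/3) × 0.0030^(1/2) = 162.6 ft³/s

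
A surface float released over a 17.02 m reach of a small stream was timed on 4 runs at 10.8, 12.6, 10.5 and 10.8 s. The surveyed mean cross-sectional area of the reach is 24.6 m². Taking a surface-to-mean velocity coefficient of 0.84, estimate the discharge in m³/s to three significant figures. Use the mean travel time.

t̄ = (10.8 + 12.6 + 10.5 + 10.8) / 4 = 11.175 s
v_surface = L / t̄ = 17.02 / 11.175 = 1.523 m/s
v_mean = 0.84 × 1.523 = 1.279 m/s
Q = A × v_mean = 24.6 × 1.279 = 31.47 m³/s

31.5 m³/s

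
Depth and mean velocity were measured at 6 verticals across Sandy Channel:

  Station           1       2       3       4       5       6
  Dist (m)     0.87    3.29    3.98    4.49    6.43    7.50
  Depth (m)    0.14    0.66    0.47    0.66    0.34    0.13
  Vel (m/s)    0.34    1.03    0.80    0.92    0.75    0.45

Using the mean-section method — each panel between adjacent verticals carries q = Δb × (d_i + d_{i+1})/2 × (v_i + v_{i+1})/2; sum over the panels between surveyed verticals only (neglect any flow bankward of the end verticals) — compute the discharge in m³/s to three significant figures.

2.23 m³/s

Panel 1-2: Δb = 2.42 m, d̄ = (0.14+0.66)/2 = 0.4, v̄ = (0.34+1.03)/2 = 0.685 → q = 2.42×0.4×0.685 = 0.6631 m³/s
Panel 2-3: Δb = 0.69 m, d̄ = (0.66+0.47)/2 = 0.565, v̄ = (1.03+0.80)/2 = 0.915 → q = 0.69×0.565×0.915 = 0.3567 m³/s
Panel 3-4: Δb = 0.51 m, d̄ = (0.47+0.66)/2 = 0.565, v̄ = (0.80+0.92)/2 = 0.86 → q = 0.51×0.565×0.86 = 0.2478 m³/s
Panel 4-5: Δb = 1.94 m, d̄ = (0.66+0.34)/2 = 0.5, v̄ = (0.92+0.75)/2 = 0.835 → q = 1.94×0.5×0.835 = 0.8100 m³/s
Panel 5-6: Δb = 1.07 m, d̄ = (0.34+0.13)/2 = 0.235, v̄ = (0.75+0.45)/2 = 0.6 → q = 1.07×0.235×0.6 = 0.1509 m³/s
Q = Σ q = 2.228 m³/s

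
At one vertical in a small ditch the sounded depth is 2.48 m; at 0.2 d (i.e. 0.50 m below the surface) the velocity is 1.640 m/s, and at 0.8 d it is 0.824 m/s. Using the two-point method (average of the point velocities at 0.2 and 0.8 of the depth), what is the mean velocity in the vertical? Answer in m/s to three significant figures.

1.23 m/s

v̄ = (1.640 + 0.824) / 2 = 1.232 m/s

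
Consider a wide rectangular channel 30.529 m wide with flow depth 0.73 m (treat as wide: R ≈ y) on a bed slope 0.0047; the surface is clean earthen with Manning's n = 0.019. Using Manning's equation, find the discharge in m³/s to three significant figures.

A = b·y = 30.529 × 0.73 = 22.29 m²
Wide channel: R ≈ y = 0.73 m
Q = (1/n)·A·R^(2/3)·S^(1/2) = (1/0.019) × 22.29 × 0.7300^(2/3) × 0.0047^(1/2) = 65.19 m³/s

65.2 m³/s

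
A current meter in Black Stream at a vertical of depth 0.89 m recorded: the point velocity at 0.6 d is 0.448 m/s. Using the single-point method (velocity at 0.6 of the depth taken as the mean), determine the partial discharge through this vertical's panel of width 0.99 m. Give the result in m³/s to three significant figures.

0.395 m³/s

v̄ = v₀.₆ = 0.448 m/s
q = v̄ × d × w = 0.4480 × 0.89 × 0.99 = 0.3947 m³/s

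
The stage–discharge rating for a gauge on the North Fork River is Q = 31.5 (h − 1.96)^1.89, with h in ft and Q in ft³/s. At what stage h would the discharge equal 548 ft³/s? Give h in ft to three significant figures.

h − h₀ = (Q/C)^(1/b) = (548/31.5)^(1/1.89) = 4.532 ft
h = 1.96 + 4.532 = 6.492 ft

6.49 ft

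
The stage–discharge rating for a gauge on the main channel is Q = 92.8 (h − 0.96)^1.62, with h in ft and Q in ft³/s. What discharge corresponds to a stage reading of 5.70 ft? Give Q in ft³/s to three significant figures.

1150 ft³/s

Q = 92.8 × (5.70 − 0.96)^1.62 = 92.8 × 4.74^1.62 = 1154 ft³/s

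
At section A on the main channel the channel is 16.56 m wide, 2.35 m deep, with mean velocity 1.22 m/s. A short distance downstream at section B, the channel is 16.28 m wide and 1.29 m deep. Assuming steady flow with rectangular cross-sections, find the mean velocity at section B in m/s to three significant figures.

Q = A₁V₁ = (16.56×2.35) × 1.22 = 47.48 m³/s
A₂ = 16.28 × 1.29 = 21.00 m²
V₂ = Q/A₂ = 47.48/21.00 = 2.261 m/s

2.26 m/s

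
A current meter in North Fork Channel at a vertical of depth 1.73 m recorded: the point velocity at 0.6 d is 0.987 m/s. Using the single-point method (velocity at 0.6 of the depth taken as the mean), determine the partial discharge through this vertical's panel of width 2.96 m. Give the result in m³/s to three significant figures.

5.05 m³/s

v̄ = v₀.₆ = 0.987 m/s
q = v̄ × d × w = 0.9870 × 1.73 × 2.96 = 5.054 m³/s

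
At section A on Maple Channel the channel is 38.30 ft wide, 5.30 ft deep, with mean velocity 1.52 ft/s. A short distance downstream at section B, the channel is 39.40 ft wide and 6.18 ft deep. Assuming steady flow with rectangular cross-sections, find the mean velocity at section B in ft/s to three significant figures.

1.27 ft/s

Q = A₁V₁ = (38.30×5.30) × 1.52 = 308.5 ft³/s
A₂ = 39.40 × 6.18 = 243.5 ft²
V₂ = Q/A₂ = 308.5/243.5 = 1.267 ft/s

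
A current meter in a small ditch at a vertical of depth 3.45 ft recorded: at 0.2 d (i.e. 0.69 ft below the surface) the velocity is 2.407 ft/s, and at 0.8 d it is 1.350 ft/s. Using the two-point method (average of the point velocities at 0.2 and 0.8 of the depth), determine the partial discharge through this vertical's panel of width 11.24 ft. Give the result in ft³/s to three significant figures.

v̄ = (2.407 + 1.350) / 2 = 1.879 ft/s
q = v̄ × d × w = 1.879 × 3.45 × 11.24 = 72.84 ft³/s

72.8 ft³/s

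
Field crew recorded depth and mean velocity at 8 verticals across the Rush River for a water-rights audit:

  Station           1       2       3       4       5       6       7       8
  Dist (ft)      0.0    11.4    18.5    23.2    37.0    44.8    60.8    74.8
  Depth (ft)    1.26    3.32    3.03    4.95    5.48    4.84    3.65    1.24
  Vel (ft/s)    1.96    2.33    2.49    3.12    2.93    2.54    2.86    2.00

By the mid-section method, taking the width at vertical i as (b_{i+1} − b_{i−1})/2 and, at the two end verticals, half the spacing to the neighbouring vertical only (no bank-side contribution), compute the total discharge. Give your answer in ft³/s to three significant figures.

767 ft³/s

w_1 = (11.4 − 0.0)/2 = 5.7 ft; q_1 = 1.96 × 1.26 × 5.7 = 14.08 ft³/s
w_2 = (18.5 − 0.0)/2 = 9.25 ft; q_2 = 2.33 × 3.32 × 9.25 = 71.55 ft³/s
w_3 = (23.2 − 11.4)/2 = 5.9 ft; q_3 = 2.49 × 3.03 × 5.9 = 44.51 ft³/s
w_4 = (37.0 − 18.5)/2 = 9.25 ft; q_4 = 3.12 × 4.95 × 9.25 = 142.9 ft³/s
w_5 = (44.8 − 23.2)/2 = 10.8 ft; q_5 = 2.93 × 5.48 × 10.8 = 173.4 ft³/s
w_6 = (60.8 − 37.0)/2 = 11.9 ft; q_6 = 2.54 × 4.84 × 11.9 = 146.3 ft³/s
w_7 = (74.8 − 44.8)/2 = 15 ft; q_7 = 2.86 × 3.65 × 15 = 156.6 ft³/s
w_8 = (74.8 − 60.8)/2 = 7 ft; q_8 = 2.00 × 1.24 × 7 = 17.36 ft³/s
Q = Σ qᵢ = 766.6 ft³/s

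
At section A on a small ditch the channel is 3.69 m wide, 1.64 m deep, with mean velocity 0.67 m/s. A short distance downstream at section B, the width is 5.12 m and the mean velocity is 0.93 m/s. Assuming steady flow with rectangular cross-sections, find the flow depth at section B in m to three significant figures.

Q = A₁V₁ = (3.69×1.64) × 0.67 = 4.055 m³/s
d₂ = Q/(b₂ V₂) = 4.055/(5.12×0.93) = 0.8515 m

0.852 m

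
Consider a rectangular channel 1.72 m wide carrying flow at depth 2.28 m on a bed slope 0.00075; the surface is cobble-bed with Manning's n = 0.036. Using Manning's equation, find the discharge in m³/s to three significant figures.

A = b·y = 1.72 × 2.28 = 3.922 m²
P = b + 2y = 1.72 + 2×2.28 = 6.280 m
R = A/P = 3.922/6.280 = 0.6245 m
Q = (1/n)·A·R^(2/3)·S^(1/2) = (1/0.036) × 3.922 × 0.6245^(2/3) × 0.00075^(1/2) = 2.180 m³/s

2.18 m³/s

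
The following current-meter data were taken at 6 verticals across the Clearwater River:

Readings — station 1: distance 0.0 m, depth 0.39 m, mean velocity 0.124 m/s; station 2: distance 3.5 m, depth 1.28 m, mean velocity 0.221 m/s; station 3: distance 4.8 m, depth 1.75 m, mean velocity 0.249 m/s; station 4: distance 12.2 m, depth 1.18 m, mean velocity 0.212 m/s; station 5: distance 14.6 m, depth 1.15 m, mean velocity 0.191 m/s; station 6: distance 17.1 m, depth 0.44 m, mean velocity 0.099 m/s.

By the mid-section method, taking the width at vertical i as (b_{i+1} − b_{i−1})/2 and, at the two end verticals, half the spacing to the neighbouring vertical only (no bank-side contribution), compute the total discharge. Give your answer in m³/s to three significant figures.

4.48 m³/s

w_1 = (3.5 − 0.0)/2 = 1.75 m; q_1 = 0.124 × 0.39 × 1.75 = 0.08463 m³/s
w_2 = (4.8 − 0.0)/2 = 2.4 m; q_2 = 0.221 × 1.28 × 2.4 = 0.6789 m³/s
w_3 = (12.2 − 3.5)/2 = 4.35 m; q_3 = 0.249 × 1.75 × 4.35 = 1.896 m³/s
w_4 = (14.6 − 4.8)/2 = 4.9 m; q_4 = 0.212 × 1.18 × 4.9 = 1.226 m³/s
w_5 = (17.1 − 12.2)/2 = 2.45 m; q_5 = 0.191 × 1.15 × 2.45 = 0.5381 m³/s
w_6 = (17.1 − 14.6)/2 = 1.25 m; q_6 = 0.099 × 0.44 × 1.25 = 0.05445 m³/s
Q = Σ qᵢ = 4.477 m³/s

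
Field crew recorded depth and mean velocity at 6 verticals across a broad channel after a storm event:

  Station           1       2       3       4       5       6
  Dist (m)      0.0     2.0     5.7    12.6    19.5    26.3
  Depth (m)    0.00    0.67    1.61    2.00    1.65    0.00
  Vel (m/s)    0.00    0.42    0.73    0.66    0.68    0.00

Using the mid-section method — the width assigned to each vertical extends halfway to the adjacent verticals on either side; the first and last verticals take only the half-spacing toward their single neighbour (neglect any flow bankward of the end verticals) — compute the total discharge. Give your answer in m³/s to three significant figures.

w_2 = (5.7 − 0.0)/2 = 2.85 m; q_2 = 0.42 × 0.67 × 2.85 = 0.8020 m³/s
w_3 = (12.6 − 2.0)/2 = 5.3 m; q_3 = 0.73 × 1.61 × 5.3 = 6.229 m³/s
w_4 = (19.5 − 5.7)/2 = 6.9 m; q_4 = 0.66 × 2.00 × 6.9 = 9.108 m³/s
w_5 = (26.3 − 12.6)/2 = 6.85 m; q_5 = 0.68 × 1.65 × 6.85 = 7.686 m³/s
Stations 1, 6 contribute zero (depth or velocity is 0).
Q = Σ qᵢ = 23.82 m³/s

23.8 m³/s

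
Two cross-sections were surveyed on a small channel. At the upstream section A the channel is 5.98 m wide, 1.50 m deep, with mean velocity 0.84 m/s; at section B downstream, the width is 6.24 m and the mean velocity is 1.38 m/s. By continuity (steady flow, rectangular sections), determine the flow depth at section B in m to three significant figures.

0.875 m

Q = A₁V₁ = (5.98×1.50) × 0.84 = 7.535 m³/s
d₂ = Q/(b₂ V₂) = 7.535/(6.24×1.38) = 0.8750 m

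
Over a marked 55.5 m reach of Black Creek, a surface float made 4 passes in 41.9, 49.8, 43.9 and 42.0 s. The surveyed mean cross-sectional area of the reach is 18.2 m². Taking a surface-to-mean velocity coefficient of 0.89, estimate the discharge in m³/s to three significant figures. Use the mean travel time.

t̄ = (41.9 + 49.8 + 43.9 + 42.0) / 4 = 44.4 s
v_surface = L / t̄ = 55.5 / 44.4 = 1.250 m/s
v_mean = 0.89 × 1.250 = 1.113 m/s
Q = A × v_mean = 18.2 × 1.113 = 20.25 m³/s

20.2 m³/s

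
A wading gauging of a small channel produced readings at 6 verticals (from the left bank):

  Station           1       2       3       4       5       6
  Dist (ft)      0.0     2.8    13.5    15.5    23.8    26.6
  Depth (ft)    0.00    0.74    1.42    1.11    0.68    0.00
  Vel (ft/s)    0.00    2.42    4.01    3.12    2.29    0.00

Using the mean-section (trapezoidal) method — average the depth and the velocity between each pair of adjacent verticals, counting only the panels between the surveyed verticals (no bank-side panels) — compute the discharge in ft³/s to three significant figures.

68.6 ft³/s

Panel 1-2: Δb = 2.8 ft, d̄ = (0.00+0.74)/2 = 0.37, v̄ = (0.00+2.42)/2 = 1.21 → q = 2.8×0.37×1.21 = 1.254 ft³/s
Panel 2-3: Δb = 10.7 ft, d̄ = (0.74+1.42)/2 = 1.08, v̄ = (2.42+4.01)/2 = 3.215 → q = 10.7×1.08×3.215 = 37.15 ft³/s
Panel 3-4: Δb = 2 ft, d̄ = (1.42+1.11)/2 = 1.265, v̄ = (4.01+3.12)/2 = 3.565 → q = 2×1.265×3.565 = 9.019 ft³/s
Panel 4-5: Δb = 8.3 ft, d̄ = (1.11+0.68)/2 = 0.895, v̄ = (3.12+2.29)/2 = 2.705 → q = 8.3×0.895×2.705 = 20.09 ft³/s
Panel 5-6: Δb = 2.8 ft, d̄ = (0.68+0.00)/2 = 0.34, v̄ = (2.29+0.00)/2 = 1.145 → q = 2.8×0.34×1.145 = 1.090 ft³/s
Q = Σ q = 68.61 ft³/s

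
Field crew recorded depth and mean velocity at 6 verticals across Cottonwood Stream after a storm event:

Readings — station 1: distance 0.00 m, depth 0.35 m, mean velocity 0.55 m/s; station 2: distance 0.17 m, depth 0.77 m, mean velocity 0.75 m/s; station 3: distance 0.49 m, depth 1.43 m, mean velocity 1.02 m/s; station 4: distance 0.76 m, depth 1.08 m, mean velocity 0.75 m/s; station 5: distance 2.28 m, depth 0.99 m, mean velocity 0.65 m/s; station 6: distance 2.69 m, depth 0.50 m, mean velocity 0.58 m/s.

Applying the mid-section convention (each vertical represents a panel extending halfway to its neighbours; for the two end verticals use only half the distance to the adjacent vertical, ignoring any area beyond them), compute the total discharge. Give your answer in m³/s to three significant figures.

1.99 m³/s

w_1 = (0.17 − 0.00)/2 = 0.085 m; q_1 = 0.55 × 0.35 × 0.085 = 0.01636 m³/s
w_2 = (0.49 − 0.00)/2 = 0.245 m; q_2 = 0.75 × 0.77 × 0.245 = 0.1415 m³/s
w_3 = (0.76 − 0.17)/2 = 0.295 m; q_3 = 1.02 × 1.43 × 0.295 = 0.4303 m³/s
w_4 = (2.28 − 0.49)/2 = 0.895 m; q_4 = 0.75 × 1.08 × 0.895 = 0.7250 m³/s
w_5 = (2.69 − 0.76)/2 = 0.965 m; q_5 = 0.65 × 0.99 × 0.965 = 0.6210 m³/s
w_6 = (2.69 − 2.28)/2 = 0.205 m; q_6 = 0.58 × 0.50 × 0.205 = 0.05945 m³/s
Q = Σ qᵢ = 1.994 m³/s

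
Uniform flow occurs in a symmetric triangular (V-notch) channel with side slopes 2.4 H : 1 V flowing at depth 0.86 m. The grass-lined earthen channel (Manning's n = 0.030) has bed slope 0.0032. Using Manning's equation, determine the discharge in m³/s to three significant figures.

1.81 m³/s

A = z·y² = 2.4×0.86² = 1.775 m²
P = 2y√(1+z²) = 2×0.86×√(1+2.4²) = 4.472 m
R = A/P = 1.775/4.472 = 0.3969 m
Q = (1/n)·A·R^(2/3)·S^(1/2) = (1/0.030) × 1.775 × 0.3969^(2/3) × 0.0032^(1/2) = 1.808 m³/s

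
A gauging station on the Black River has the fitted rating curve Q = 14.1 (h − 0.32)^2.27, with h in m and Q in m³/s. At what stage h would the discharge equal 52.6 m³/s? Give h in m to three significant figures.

h − h₀ = (Q/C)^(1/b) = (52.6/14.1)^(1/2.27) = 1.786 m
h = 0.32 + 1.786 = 2.106 m

2.11 m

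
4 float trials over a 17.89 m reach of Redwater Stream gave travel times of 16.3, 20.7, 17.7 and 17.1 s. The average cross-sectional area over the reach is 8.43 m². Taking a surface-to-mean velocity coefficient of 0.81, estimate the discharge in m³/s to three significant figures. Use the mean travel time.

t̄ = (16.3 + 20.7 + 17.7 + 17.1) / 4 = 17.95 s
v_surface = L / t̄ = 17.89 / 17.95 = 0.9967 m/s
v_mean = 0.81 × 0.9967 = 0.8073 m/s
Q = A × v_mean = 8.43 × 0.8073 = 6.805 m³/s

6.81 m³/s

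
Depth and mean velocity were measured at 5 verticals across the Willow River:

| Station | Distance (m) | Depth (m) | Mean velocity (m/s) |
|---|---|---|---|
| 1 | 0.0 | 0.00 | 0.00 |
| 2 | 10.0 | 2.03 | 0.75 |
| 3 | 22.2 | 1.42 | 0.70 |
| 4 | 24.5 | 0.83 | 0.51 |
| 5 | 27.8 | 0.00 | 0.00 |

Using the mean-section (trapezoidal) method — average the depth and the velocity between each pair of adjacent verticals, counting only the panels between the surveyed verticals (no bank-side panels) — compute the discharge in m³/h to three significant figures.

Panel 1-2: Δb = 10 m, d̄ = (0.00+2.03)/2 = 1.015, v̄ = (0.00+0.75)/2 = 0.375 → q = 10×1.015×0.375 = 3.806 m³/s
Panel 2-3: Δb = 12.2 m, d̄ = (2.03+1.42)/2 = 1.725, v̄ = (0.75+0.70)/2 = 0.725 → q = 12.2×1.725×0.725 = 15.26 m³/s
Panel 3-4: Δb = 2.3 m, d̄ = (1.42+0.83)/2 = 1.125, v̄ = (0.70+0.51)/2 = 0.605 → q = 2.3×1.125×0.605 = 1.565 m³/s
Panel 4-5: Δb = 3.3 m, d̄ = (0.83+0.00)/2 = 0.415, v̄ = (0.51+0.00)/2 = 0.255 → q = 3.3×0.415×0.255 = 0.3492 m³/s
Q = Σ q = 20.98 m³/s
= 20.98 × 3600 = 75520 m³/h

75500 m³/h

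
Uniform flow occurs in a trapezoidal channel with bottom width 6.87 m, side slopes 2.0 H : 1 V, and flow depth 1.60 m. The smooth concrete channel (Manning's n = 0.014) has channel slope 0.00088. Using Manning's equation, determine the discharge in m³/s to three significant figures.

A = (b + z·y)·y = (6.87 + 2.0×1.60)×1.60 = 16.11 m²
P = b + 2y√(1+z²) = 6.87 + 2×1.60×√(1+2.0²) = 14.03 m
R = A/P = 16.11/14.03 = 1.149 m
Q = (1/n)·A·R^(2/3)·S^(1/2) = (1/0.014) × 16.11 × 1.149^(2/3) × 0.00088^(1/2) = 37.45 m³/s

37.4 m³/s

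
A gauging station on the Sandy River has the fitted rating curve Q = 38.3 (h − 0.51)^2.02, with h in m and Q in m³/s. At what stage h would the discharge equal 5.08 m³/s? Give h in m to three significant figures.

0.878 m

h − h₀ = (Q/C)^(1/b) = (5.08/38.3)^(1/2.02) = 0.3679 m
h = 0.51 + 0.3679 = 0.8779 m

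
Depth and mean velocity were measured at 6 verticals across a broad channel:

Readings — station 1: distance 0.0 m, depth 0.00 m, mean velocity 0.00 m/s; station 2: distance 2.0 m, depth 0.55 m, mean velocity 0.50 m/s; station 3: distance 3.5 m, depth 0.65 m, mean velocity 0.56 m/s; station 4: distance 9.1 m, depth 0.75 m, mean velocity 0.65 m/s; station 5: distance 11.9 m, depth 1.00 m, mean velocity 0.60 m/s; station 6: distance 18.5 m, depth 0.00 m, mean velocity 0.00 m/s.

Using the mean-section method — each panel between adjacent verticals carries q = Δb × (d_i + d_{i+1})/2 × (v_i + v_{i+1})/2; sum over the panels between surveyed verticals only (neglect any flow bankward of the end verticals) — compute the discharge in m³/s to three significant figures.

Panel 1-2: Δb = 2 m, d̄ = (0.00+0.55)/2 = 0.275, v̄ = (0.00+0.50)/2 = 0.25 → q = 2×0.275×0.25 = 0.1375 m³/s
Panel 2-3: Δb = 1.5 m, d̄ = (0.55+0.65)/2 = 0.6, v̄ = (0.50+0.56)/2 = 0.53 → q = 1.5×0.6×0.53 = 0.4770 m³/s
Panel 3-4: Δb = 5.6 m, d̄ = (0.65+0.75)/2 = 0.7, v̄ = (0.56+0.65)/2 = 0.605 → q = 5.6×0.7×0.605 = 2.372 m³/s
Panel 4-5: Δb = 2.8 m, d̄ = (0.75+1.00)/2 = 0.875, v̄ = (0.65+0.60)/2 = 0.625 → q = 2.8×0.875×0.625 = 1.531 m³/s
Panel 5-6: Δb = 6.6 m, d̄ = (1.00+0.00)/2 = 0.5, v̄ = (0.60+0.00)/2 = 0.3 → q = 6.6×0.5×0.3 = 0.9900 m³/s
Q = Σ q = 5.507 m³/s

5.51 m³/s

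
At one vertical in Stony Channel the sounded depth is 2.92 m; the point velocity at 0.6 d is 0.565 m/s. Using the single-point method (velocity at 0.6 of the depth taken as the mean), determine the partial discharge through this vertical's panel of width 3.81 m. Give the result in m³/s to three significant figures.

v̄ = v₀.₆ = 0.565 m/s
q = v̄ × d × w = 0.5650 × 2.92 × 3.81 = 6.286 m³/s

6.29 m³/s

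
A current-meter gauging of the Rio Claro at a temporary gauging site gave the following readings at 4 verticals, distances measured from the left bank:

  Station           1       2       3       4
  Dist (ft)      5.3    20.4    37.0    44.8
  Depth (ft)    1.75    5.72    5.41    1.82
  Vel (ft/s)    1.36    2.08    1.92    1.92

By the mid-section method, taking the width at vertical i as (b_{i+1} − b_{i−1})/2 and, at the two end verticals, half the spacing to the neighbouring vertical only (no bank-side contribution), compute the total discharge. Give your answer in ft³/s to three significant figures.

w_1 = (20.4 − 5.3)/2 = 7.55 ft; q_1 = 1.36 × 1.75 × 7.55 = 17.97 ft³/s
w_2 = (37.0 − 5.3)/2 = 15.85 ft; q_2 = 2.08 × 5.72 × 15.85 = 188.6 ft³/s
w_3 = (44.8 − 20.4)/2 = 12.2 ft; q_3 = 1.92 × 5.41 × 12.2 = 126.7 ft³/s
w_4 = (44.8 − 37.0)/2 = 3.9 ft; q_4 = 1.92 × 1.82 × 3.9 = 13.63 ft³/s
Q = Σ qᵢ = 346.9 ft³/s

347 ft³/s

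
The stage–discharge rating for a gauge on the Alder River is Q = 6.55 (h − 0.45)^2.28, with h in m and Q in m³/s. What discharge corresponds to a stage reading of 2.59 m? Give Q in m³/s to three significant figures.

37.1 m³/s

Q = 6.55 × (2.59 − 0.45)^2.28 = 6.55 × 2.14^2.28 = 37.12 m³/s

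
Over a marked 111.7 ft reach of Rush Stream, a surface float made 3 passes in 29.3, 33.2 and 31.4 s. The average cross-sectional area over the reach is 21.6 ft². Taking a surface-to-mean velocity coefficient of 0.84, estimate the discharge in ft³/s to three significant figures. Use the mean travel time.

64.8 ft³/s

t̄ = (29.3 + 33.2 + 31.4) / 3 = 31.3 s
v_surface = L / t̄ = 111.7 / 31.3 = 3.569 ft/s
v_mean = 0.84 × 3.569 = 2.998 ft/s
Q = A × v_mean = 21.6 × 2.998 = 64.75 ft³/s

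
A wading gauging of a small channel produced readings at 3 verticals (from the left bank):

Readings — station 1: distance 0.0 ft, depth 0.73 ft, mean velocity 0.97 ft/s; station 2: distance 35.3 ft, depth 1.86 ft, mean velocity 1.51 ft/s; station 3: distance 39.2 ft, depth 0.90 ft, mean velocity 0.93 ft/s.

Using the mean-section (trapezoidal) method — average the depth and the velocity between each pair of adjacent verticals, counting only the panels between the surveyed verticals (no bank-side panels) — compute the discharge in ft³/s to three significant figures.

63.3 ft³/s

Panel 1-2: Δb = 35.3 ft, d̄ = (0.73+1.86)/2 = 1.295, v̄ = (0.97+1.51)/2 = 1.24 → q = 35.3×1.295×1.24 = 56.68 ft³/s
Panel 2-3: Δb = 3.9 ft, d̄ = (1.86+0.90)/2 = 1.38, v̄ = (1.51+0.93)/2 = 1.22 → q = 3.9×1.38×1.22 = 6.566 ft³/s
Q = Σ q = 63.25 ft³/s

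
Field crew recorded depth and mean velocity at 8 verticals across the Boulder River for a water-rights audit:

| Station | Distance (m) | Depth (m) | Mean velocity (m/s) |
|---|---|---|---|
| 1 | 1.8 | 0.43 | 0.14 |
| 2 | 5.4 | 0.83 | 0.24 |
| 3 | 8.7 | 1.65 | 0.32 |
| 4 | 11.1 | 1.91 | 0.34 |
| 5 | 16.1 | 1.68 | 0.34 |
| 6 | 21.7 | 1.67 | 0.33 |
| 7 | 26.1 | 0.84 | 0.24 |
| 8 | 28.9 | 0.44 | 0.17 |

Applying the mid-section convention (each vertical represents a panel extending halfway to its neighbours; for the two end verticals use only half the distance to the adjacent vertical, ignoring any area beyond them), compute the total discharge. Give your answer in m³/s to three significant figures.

11.3 m³/s

w_1 = (5.4 − 1.8)/2 = 1.8 m; q_1 = 0.14 × 0.43 × 1.8 = 0.1084 m³/s
w_2 = (8.7 − 1.8)/2 = 3.45 m; q_2 = 0.24 × 0.83 × 3.45 = 0.6872 m³/s
w_3 = (11.1 − 5.4)/2 = 2.85 m; q_3 = 0.32 × 1.65 × 2.85 = 1.505 m³/s
w_4 = (16.1 − 8.7)/2 = 3.7 m; q_4 = 0.34 × 1.91 × 3.7 = 2.403 m³/s
w_5 = (21.7 − 11.1)/2 = 5.3 m; q_5 = 0.34 × 1.68 × 5.3 = 3.027 m³/s
w_6 = (26.1 − 16.1)/2 = 5 m; q_6 = 0.33 × 1.67 × 5 = 2.756 m³/s
w_7 = (28.9 − 21.7)/2 = 3.6 m; q_7 = 0.24 × 0.84 × 3.6 = 0.7258 m³/s
w_8 = (28.9 − 26.1)/2 = 1.4 m; q_8 = 0.17 × 0.44 × 1.4 = 0.1047 m³/s
Q = Σ qᵢ = 11.32 m³/s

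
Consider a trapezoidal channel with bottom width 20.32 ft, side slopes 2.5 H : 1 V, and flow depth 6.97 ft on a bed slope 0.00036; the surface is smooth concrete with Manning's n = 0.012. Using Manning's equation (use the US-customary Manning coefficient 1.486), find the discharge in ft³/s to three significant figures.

A = (b + z·y)·y = (20.32 + 2.5×6.97)×6.97 = 263.1 ft²
P = b + 2y√(1+z²) = 20.32 + 2×6.97×√(1+2.5²) = 57.85 ft
R = A/P = 263.1/57.85 = 4.547 ft
Q = (1.486/n)·A·R^(2/3)·S^(1/2) = (1.486/0.012) × 263.1 × 4.547^(2/3) × 0.00036^(1/2) = 1697 ft³/s

1700 ft³/s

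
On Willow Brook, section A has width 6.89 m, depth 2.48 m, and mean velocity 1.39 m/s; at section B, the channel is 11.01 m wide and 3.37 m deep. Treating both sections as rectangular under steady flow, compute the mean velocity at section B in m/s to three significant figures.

0.640 m/s

Q = A₁V₁ = (6.89×2.48) × 1.39 = 23.75 m³/s
A₂ = 11.01 × 3.37 = 37.10 m²
V₂ = Q/A₂ = 23.75/37.10 = 0.6401 m/s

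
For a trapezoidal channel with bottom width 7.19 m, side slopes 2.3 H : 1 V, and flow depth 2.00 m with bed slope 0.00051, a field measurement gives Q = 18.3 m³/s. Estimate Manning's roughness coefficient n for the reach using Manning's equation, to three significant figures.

A = (b + z·y)·y = (7.19 + 2.3×2.00)×2.00 = 23.58 m²
P = b + 2y√(1+z²) = 7.19 + 2×2.00×√(1+2.3²) = 17.22 m
R = A/P = 23.58/17.22 = 1.369 m
n = (1/Q)·A·R^(2/3)·S^(1/2) = (1/18.3) × 23.58 × 1.233 × 0.02258 = 0.03588

0.0359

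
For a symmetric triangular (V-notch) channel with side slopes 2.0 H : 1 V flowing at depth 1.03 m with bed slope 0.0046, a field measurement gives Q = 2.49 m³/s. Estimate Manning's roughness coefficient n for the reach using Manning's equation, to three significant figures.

0.0345

A = z·y² = 2.0×1.03² = 2.122 m²
P = 2y√(1+z²) = 2×1.03×√(1+2.0²) = 4.606 m
R = A/P = 2.122/4.606 = 0.4606 m
n = (1/Q)·A·R^(2/3)·S^(1/2) = (1/2.49) × 2.122 × 0.5964 × 0.06782 = 0.03447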